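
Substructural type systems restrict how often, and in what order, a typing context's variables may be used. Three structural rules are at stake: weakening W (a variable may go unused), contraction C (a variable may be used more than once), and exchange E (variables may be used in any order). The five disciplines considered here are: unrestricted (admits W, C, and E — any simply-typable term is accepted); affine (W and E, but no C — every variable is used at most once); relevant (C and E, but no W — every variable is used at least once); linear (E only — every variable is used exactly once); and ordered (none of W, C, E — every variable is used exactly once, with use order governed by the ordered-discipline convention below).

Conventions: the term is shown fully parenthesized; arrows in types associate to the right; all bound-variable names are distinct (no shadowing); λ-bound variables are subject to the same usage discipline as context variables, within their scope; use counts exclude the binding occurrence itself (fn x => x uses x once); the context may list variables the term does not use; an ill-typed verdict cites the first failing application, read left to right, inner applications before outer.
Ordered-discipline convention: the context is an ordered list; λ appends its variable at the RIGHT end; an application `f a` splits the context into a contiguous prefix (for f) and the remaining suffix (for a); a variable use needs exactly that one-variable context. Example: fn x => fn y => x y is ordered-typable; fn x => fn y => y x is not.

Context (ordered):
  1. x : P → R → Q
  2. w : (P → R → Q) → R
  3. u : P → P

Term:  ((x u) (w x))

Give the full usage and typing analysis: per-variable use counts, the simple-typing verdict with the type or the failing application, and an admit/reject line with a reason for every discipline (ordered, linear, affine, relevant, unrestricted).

use counts: x ×2; w ×1; u ×1
use order (left to right): x, u, w, x
typing: ill-typed: a function awaiting P gets P → P
ordered: ✗ — fails simple typing
linear: ✗ — a type mismatch blocks all five
affine: ✗ — the type mismatch rejects it
relevant: ✗ — not simply typable
unrestricted: ✗ — fails simple typing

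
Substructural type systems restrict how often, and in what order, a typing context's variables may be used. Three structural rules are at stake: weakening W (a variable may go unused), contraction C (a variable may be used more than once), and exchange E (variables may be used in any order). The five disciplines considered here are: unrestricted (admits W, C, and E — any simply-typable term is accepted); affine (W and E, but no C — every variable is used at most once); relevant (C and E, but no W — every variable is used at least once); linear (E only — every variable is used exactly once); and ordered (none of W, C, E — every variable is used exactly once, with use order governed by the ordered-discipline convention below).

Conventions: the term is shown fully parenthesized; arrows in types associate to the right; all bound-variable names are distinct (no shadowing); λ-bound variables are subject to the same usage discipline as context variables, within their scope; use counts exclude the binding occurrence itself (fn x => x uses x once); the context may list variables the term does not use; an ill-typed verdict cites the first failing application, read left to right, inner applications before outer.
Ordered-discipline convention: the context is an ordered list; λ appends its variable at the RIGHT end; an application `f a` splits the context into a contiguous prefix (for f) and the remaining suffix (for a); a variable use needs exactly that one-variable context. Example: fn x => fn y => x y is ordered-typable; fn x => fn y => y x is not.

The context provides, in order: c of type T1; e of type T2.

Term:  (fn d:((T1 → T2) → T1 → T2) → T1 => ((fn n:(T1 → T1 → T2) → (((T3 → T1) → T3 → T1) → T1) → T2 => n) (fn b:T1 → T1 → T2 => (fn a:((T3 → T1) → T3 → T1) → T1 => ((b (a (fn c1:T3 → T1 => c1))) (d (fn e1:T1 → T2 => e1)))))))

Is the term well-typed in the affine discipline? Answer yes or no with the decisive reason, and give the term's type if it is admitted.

yes — no duplicate uses among c, e, d, n, b, a, c1, e1; term : (((T1 → T2) → T1 → T2) → T1) → (T1 → T1 → T2) → (((T3 → T1) → T3 → T1) → T1) → T2
use counts: c: 0; e: 0; d (λ-bound): 1; n (λ-bound): 1; b (λ-bound): 1; a (λ-bound): 1; c1 (λ-bound): 1; e1 (λ-bound): 1
uses in reading order: n, b, a, c1, d, e1
typing: well-typed at (((T1 → T2) → T1 → T2) → T1) → (T1 → T1 → T2) → (((T3 → T1) → T3 → T1) → T1) → T2
summary: ordered ✗; linear ✗; affine ✓; relevant ✗; unrestricted ✓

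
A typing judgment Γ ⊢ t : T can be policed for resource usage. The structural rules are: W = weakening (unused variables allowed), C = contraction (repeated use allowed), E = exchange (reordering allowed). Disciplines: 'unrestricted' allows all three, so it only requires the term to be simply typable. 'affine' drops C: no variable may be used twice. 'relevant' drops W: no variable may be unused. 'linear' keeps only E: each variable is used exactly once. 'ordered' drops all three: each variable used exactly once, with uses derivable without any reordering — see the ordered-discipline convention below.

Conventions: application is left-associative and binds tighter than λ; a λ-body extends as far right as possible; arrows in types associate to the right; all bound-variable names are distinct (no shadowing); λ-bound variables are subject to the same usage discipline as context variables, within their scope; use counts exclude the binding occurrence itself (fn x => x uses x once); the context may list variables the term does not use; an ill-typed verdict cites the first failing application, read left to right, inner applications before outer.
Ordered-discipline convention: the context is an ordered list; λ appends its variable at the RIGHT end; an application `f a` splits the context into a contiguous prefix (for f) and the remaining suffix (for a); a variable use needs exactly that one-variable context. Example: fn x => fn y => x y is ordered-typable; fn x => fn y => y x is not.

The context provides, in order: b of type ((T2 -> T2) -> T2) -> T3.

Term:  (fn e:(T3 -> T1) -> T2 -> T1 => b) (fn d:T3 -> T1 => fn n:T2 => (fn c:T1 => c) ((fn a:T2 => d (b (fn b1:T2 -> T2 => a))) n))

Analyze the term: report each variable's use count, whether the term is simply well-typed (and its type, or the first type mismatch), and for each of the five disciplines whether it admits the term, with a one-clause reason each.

use counts: b: 2; e [bound]: 0; d [bound]: 1; n [bound]: 1; c [bound]: 1; a [bound]: 1; b1 [bound]: 0
left-to-right use order: b, c, d, b, a, n
typing: the term checks, with type ((T2 -> T2) -> T2) -> T3
ordered ✗ (repeated use of b ×2; unused: e, b1 — weakening required)
linear ✗ (repeated use of b ×2; unused: e, b1 — weakening required)
affine ✗ (repeated use of b ×2)
relevant ✗ (unused: e, b1 — weakening required)
unrestricted ✓ (typability at ((T2 -> T2) -> T2) -> T3 is all that's needed)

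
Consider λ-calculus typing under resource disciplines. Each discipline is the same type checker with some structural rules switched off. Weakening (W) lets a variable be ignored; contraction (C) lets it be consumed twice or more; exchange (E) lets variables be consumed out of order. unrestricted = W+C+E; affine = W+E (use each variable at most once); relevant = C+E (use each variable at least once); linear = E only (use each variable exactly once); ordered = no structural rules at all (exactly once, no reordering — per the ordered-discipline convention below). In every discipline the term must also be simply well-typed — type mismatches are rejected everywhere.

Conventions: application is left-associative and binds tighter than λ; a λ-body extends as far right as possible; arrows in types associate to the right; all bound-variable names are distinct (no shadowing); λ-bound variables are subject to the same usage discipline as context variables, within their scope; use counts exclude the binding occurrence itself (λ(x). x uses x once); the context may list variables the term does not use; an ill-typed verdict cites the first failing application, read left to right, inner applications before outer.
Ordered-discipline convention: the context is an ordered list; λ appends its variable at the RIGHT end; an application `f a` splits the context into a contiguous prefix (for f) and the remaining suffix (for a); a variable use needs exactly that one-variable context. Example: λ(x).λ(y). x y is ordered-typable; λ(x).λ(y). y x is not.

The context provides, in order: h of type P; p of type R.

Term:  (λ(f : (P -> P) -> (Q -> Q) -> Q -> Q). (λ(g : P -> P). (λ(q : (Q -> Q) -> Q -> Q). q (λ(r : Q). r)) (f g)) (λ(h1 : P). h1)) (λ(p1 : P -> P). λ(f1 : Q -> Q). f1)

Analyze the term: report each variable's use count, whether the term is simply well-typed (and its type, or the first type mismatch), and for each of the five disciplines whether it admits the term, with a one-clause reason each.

counts: h=0, p=0, f [bound]=1, g [bound]=1, q [bound]=1, r [bound]=1, h1 [bound]=1, p1 [bound]=0, f1 [bound]=1
use order (left to right): q, r, f, g, h1, f1
typing: well-typed at Q -> Q
ordered: ✗, h, p, p1 never used (weakening)
linear: ✗, h, p, p1 never used (weakening)
affine: ✓, no duplicate uses among h, p, f, g, q, r, h1, p1, f1
relevant: ✗, h, p, p1 never used (weakening)
unrestricted: ✓, typability at Q -> Q is all that's needed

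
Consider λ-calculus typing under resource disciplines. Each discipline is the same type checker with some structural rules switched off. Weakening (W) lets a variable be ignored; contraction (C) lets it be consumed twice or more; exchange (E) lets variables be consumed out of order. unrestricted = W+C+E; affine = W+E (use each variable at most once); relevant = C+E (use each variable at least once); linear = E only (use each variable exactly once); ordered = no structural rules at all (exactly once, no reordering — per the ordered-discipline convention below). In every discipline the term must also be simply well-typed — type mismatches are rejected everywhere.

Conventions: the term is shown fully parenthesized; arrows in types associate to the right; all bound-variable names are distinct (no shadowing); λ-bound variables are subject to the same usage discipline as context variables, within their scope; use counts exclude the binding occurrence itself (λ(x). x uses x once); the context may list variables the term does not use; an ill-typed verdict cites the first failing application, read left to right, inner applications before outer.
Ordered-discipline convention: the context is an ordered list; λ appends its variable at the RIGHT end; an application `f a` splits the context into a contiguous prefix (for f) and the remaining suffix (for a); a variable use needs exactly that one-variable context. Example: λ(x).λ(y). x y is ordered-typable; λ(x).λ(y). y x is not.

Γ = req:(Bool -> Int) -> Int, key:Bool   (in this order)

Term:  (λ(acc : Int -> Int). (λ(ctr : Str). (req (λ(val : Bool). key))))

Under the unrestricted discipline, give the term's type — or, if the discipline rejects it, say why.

not well-typed under unrestricted — a type mismatch blocks all five
usage: req ×1; key ×1; acc (λ-bound) ×0; ctr (λ-bound) ×0; val (λ-bound) ×0
order of uses: req, key
typing: ill-typed: a function awaiting Bool -> Int gets Bool -> Bool
across the five disciplines: ordered ✗; linear ✗; affine ✗; relevant ✗; unrestricted ✗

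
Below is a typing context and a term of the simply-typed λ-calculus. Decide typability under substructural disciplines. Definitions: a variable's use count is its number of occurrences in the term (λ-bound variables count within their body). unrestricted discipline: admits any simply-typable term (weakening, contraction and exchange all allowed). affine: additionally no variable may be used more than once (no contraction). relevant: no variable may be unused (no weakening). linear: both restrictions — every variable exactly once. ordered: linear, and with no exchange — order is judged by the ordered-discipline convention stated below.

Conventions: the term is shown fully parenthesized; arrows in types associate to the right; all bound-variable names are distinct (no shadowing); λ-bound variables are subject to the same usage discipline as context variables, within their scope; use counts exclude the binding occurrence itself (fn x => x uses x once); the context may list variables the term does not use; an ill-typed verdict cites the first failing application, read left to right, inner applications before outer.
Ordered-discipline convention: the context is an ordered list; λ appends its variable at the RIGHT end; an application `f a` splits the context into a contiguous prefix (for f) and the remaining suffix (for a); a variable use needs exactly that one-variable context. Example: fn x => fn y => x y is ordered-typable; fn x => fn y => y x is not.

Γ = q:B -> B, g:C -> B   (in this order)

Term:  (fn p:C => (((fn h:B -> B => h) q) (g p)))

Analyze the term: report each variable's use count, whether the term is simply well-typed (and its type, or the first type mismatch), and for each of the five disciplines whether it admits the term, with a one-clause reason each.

use counts: q: 1, g: 1, p [bound]: 1, h [bound]: 1
left-to-right use order: h, q, g, p
typing: the term checks, with type C -> B
ordered: ✓, single-use (q, g, p, h), ordered derivation ok
linear: ✓, exactly-once usage across q, g, p, h
affine: ✓, at most one use each (q, g, p, h)
relevant: ✓, q, g, p, h: all used, weakening unneeded
unrestricted: ✓, typability at C -> B is all that's needed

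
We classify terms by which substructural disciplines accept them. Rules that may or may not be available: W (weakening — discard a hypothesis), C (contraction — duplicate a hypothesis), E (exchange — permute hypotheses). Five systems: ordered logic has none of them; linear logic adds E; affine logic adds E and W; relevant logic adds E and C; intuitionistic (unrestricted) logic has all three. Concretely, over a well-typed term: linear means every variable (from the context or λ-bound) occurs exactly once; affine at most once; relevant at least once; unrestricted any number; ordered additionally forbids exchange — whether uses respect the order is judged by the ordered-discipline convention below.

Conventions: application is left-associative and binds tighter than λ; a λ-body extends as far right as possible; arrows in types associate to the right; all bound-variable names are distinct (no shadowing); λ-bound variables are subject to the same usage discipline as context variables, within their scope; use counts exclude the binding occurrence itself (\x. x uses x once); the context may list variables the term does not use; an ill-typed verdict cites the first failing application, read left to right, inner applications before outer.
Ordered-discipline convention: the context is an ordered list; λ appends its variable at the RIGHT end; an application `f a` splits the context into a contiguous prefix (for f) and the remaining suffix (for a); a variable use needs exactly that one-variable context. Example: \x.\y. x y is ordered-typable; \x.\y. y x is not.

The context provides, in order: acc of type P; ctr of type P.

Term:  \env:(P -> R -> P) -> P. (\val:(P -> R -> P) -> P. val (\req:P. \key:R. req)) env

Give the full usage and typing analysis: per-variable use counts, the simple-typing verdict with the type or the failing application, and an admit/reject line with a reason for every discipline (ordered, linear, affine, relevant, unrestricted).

counts: acc: 0×; ctr: 0×; env (λ-bound): 1×; val (λ-bound): 1×; req (λ-bound): 1×; key (λ-bound): 0×
use order (left to right): val, req, env
typing: well-typed at ((P -> R -> P) -> P) -> P
ordered ✗ (needs weakening: acc, ctr, key unused)
linear ✗ (needs weakening: acc, ctr, key unused)
affine ✓ (none of acc, ctr, env, val, req, key used more than once)
relevant ✗ (needs weakening: acc, ctr, key unused)
unrestricted ✓ (well-typed at ((P -> R -> P) -> P) -> P; no restrictions here)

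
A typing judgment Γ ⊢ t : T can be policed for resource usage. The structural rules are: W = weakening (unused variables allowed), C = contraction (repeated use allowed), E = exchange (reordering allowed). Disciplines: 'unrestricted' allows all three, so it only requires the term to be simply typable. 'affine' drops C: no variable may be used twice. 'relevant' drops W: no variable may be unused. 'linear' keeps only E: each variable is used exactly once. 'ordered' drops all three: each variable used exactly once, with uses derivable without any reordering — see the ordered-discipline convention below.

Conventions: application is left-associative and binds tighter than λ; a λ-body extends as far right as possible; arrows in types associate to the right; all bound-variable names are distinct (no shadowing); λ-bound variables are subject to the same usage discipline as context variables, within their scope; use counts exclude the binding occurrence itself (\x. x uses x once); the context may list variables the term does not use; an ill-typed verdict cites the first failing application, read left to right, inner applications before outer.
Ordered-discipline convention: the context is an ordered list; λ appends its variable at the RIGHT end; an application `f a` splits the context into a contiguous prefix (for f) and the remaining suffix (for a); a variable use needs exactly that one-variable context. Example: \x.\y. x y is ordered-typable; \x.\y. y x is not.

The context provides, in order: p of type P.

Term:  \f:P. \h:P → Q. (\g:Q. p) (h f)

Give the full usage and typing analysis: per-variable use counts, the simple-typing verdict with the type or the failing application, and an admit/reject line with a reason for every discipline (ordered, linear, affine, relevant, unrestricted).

use counts: p: 1×; f [bound]: 1×; h [bound]: 1×; g [bound]: 0×
order of uses: p, h, f
typing: well-typed at P → (P → Q) → P
ordered ✗ (g never used (weakening))
linear ✗ (g never used (weakening))
affine ✓ (p, f, h, g: no repeats, contraction unneeded)
relevant ✗ (g never used (weakening))
unrestricted ✓ (type-checks (P → (P → Q) → P) and nothing is barred)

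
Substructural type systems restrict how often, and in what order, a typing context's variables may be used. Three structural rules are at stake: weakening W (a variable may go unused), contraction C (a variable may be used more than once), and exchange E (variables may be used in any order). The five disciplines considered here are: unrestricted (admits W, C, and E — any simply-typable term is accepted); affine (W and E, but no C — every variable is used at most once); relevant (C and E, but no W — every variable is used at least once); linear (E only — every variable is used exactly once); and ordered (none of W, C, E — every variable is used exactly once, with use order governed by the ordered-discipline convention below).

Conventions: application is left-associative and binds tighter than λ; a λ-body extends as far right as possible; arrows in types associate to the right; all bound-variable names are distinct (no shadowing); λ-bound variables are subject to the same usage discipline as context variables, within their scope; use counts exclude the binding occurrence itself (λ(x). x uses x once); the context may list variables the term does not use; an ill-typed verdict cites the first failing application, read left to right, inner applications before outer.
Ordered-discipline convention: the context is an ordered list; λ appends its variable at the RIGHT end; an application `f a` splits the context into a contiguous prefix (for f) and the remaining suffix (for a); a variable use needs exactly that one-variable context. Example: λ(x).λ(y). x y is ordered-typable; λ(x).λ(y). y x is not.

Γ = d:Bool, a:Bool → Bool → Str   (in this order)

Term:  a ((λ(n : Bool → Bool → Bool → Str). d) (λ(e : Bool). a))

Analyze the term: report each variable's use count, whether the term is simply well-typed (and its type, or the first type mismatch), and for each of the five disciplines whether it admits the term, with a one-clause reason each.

use counts: d=1; a=2; n [bound]=0; e [bound]=0
use order (left to right): a, d, a
typing: well-typed at Bool → Str
ordered: ✗ — needs contraction — a ×2; n, e left unused
linear: ✗ — needs contraction — a ×2; n, e left unused
affine: ✗ — needs contraction — a ×2
relevant: ✗ — n, e left unused
unrestricted: ✓ — simply typable at Bool → Str; W, C, E all held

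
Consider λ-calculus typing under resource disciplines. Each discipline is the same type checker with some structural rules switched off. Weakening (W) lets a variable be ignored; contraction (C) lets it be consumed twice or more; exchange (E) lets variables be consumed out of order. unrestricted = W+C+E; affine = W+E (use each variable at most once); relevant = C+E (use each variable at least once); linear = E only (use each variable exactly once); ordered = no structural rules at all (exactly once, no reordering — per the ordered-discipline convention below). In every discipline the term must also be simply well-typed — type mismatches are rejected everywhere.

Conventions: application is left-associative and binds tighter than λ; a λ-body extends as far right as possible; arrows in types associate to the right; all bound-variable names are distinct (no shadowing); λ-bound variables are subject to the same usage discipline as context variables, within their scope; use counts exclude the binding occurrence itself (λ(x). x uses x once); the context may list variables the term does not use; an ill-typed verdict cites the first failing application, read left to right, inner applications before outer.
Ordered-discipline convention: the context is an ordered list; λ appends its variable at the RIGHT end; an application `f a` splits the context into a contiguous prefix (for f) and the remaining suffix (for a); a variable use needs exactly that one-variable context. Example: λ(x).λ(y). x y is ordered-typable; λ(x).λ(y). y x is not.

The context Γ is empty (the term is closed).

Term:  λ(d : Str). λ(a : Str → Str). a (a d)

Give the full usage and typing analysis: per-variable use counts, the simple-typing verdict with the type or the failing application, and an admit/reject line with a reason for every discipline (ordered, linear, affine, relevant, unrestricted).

counts: d (bound): 1×, a (bound): 2×
uses in reading order: a, a, d
typing: well-typed at Str → (Str → Str) → Str
ordered ✗ (needs contraction — a ×2)
linear ✗ (needs contraction — a ×2)
affine ✗ (needs contraction — a ×2)
relevant ✓ (every one of d, a appears)
unrestricted ✓ (simply typable at Str → (Str → Str) → Str; W, C, E all held)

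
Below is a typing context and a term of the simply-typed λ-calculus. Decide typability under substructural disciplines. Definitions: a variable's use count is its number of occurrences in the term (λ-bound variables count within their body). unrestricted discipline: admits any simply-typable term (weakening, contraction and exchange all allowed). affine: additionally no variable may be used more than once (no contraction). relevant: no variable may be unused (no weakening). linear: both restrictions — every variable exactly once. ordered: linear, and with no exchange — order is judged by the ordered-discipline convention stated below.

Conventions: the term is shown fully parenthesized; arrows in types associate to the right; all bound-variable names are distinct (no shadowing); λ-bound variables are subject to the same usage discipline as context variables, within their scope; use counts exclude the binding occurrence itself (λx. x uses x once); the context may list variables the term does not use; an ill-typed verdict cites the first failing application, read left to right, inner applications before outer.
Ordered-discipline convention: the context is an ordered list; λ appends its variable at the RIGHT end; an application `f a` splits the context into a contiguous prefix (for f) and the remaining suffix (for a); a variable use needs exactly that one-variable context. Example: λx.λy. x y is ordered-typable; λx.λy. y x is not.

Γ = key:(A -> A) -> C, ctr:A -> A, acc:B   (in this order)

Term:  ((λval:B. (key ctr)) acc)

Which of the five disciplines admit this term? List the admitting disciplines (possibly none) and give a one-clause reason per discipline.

admitted in: affine, unrestricted
variable uses: key: 1, ctr: 1, acc: 1, val [bound]: 0
use order (left to right): key, ctr, acc
typing: the term checks, with type C
ordered: ✗, val never used (weakening)
linear: ✗, val never used (weakening)
affine: ✓, none of key, ctr, acc, val used more than once
relevant: ✗, val never used (weakening)
unrestricted: ✓, typability at C is all that's needed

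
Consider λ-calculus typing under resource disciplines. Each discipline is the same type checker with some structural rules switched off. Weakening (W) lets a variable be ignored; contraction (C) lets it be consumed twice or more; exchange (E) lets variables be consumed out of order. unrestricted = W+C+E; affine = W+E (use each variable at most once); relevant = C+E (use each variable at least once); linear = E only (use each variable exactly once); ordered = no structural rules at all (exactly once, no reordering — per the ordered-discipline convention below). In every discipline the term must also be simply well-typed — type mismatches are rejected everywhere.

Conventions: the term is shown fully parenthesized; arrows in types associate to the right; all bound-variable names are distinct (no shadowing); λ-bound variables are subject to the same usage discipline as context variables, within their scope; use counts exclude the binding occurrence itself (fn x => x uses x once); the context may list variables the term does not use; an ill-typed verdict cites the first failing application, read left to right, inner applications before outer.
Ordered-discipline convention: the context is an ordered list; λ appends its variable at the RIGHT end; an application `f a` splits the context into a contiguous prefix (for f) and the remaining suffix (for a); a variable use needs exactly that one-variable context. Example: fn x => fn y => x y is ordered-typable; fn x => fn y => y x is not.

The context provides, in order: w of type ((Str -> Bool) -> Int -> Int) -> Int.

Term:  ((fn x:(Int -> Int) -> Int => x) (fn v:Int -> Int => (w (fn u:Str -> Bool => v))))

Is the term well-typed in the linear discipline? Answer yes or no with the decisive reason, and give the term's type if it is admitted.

no — u left unused
usage: w: 1×; x (bound): 1×; v (bound): 1×; u (bound): 0×
use order (left to right): x, w, v
typing: well-typed — term : (Int -> Int) -> Int
summary: ordered ✗; linear ✗; affine ✓; relevant ✗; unrestricted ✓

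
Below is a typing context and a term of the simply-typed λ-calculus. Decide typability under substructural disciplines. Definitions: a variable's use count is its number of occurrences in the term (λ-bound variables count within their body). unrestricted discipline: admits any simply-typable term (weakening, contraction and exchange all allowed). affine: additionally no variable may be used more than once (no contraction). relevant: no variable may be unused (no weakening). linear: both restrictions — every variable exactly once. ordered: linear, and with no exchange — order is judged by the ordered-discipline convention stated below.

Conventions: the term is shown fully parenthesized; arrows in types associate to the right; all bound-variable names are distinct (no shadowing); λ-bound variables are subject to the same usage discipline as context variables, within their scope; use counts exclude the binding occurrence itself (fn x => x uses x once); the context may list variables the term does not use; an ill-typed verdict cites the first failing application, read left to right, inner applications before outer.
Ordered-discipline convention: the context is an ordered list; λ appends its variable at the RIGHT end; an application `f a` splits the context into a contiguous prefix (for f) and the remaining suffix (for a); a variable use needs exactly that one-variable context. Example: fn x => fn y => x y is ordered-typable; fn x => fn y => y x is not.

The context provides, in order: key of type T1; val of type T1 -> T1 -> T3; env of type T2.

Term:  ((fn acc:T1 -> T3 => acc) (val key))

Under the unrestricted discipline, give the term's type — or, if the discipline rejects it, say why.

term : T1 -> T3
use counts: key: 1×, val: 1×, env: 0×, acc (λ-bound): 1×
order of uses: acc, val, key
typing: the term checks, with type T1 -> T3
per-discipline verdicts: ordered ✗ · linear ✗ · affine ✓ · relevant ✗ · unrestricted ✓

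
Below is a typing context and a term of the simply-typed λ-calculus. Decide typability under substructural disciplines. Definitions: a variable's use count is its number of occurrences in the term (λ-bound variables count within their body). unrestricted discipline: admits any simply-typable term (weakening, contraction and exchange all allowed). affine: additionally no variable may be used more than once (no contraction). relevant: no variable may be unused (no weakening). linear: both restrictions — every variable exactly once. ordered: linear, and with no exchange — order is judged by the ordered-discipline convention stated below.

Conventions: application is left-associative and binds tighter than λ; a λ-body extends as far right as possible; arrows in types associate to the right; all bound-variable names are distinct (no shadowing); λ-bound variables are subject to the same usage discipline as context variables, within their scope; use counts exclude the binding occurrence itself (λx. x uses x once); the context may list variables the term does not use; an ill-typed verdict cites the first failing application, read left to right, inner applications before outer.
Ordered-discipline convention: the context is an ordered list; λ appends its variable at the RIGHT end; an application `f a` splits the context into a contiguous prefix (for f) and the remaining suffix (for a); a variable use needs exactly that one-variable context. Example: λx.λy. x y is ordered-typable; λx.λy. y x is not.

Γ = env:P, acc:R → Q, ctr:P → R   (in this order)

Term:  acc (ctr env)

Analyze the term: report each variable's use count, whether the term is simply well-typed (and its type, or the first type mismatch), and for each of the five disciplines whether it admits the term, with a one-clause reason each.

usage: env=1, acc=1, ctr=1
use order (left to right): acc, ctr, env
typing: well-typed — term : Q
ordered: ✗ — no contiguous prefix/suffix split fits acc, ctr, env
linear: ✓ — env, acc, ctr: one use apiece
affine: ✓ — no duplicate uses among env, acc, ctr
relevant: ✓ — env, acc, ctr: all used, weakening unneeded
unrestricted: ✓ — type-checks (Q) and nothing is barred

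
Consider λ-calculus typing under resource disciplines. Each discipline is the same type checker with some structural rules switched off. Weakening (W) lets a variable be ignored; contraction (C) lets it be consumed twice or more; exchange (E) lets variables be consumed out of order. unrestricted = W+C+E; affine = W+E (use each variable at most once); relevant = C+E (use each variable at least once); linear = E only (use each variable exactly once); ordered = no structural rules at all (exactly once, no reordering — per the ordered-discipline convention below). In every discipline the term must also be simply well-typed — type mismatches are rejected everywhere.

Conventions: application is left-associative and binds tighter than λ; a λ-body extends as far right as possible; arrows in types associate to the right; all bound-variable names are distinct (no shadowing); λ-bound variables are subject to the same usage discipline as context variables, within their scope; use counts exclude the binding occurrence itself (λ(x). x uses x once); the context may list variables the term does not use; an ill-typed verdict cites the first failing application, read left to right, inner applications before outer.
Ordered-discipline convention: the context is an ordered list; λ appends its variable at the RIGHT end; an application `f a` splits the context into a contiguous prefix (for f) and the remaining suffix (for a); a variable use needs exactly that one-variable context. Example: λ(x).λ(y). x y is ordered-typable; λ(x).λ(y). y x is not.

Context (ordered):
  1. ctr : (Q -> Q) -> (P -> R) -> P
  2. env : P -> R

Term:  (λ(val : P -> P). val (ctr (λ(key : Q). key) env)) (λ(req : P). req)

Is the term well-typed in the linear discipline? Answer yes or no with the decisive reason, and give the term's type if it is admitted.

yes — single use per variable (ctr, env, val, key, req); term : P
use counts: ctr: 1, env: 1, val (λ-bound): 1, key (λ-bound): 1, req (λ-bound): 1
use order (left to right): val, ctr, key, env, req
typing: well-typed — term : P
all disciplines: ordered ✗, linear ✓, affine ✓, relevant ✓, unrestricted ✓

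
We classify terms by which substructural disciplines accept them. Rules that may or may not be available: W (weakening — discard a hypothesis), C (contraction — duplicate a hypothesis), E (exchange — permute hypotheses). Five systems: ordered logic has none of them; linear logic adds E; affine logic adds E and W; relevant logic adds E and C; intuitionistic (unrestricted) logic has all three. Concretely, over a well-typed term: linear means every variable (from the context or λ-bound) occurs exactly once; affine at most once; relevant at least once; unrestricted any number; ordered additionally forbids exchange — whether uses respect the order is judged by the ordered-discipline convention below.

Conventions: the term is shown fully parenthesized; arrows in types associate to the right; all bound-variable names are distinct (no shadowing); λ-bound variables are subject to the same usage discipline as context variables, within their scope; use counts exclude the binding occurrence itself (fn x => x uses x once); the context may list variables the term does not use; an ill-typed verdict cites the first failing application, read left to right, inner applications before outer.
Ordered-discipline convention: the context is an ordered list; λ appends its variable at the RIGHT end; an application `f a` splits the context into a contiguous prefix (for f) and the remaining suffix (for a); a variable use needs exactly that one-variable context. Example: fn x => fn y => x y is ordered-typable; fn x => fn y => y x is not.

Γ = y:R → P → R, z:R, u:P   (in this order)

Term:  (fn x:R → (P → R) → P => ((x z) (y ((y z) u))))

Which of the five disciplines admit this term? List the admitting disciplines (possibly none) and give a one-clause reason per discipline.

admitting disciplines: relevant, unrestricted
counts: y ×2, z ×2, u ×1, x (λ-bound) ×1
uses in reading order: x, z, y, y, z, u
typing: ✓ — (R → (P → R) → P) → P
ordered: ✗ — uses contraction: y ×2, z ×2
linear: ✗ — uses contraction: y ×2, z ×2
affine: ✗ — uses contraction: y ×2, z ×2
relevant: ✓ — y, z, u, x: all used, weakening unneeded
unrestricted: ✓ — type-checks ((R → (P → R) → P) → P) and nothing is barred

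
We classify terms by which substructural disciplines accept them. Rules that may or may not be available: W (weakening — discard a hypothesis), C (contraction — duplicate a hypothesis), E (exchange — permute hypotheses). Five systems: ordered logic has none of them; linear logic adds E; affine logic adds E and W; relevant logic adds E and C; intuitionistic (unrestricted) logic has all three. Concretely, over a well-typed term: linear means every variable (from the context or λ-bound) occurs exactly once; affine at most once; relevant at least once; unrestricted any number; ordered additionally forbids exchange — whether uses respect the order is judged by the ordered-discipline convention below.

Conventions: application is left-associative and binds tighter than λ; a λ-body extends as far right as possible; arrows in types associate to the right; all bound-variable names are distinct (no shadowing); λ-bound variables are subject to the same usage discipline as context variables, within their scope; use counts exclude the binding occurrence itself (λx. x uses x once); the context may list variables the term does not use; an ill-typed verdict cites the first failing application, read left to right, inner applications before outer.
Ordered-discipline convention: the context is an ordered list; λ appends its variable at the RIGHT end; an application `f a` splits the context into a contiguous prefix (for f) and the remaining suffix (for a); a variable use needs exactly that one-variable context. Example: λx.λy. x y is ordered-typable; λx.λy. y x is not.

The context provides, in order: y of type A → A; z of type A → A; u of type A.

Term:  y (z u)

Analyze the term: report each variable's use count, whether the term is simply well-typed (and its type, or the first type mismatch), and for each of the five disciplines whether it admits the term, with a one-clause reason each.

use counts: y=1, z=1, u=1
use order (left to right): y, z, u
typing: ✓ — A
ordered ✓ (y, z, u: once each, no exchange needed)
linear ✓ (single use per variable (y, z, u))
affine ✓ (no duplicate uses among y, z, u)
relevant ✓ (at least one use each (y, z, u))
unrestricted ✓ (simply typable at A; W, C, E all held)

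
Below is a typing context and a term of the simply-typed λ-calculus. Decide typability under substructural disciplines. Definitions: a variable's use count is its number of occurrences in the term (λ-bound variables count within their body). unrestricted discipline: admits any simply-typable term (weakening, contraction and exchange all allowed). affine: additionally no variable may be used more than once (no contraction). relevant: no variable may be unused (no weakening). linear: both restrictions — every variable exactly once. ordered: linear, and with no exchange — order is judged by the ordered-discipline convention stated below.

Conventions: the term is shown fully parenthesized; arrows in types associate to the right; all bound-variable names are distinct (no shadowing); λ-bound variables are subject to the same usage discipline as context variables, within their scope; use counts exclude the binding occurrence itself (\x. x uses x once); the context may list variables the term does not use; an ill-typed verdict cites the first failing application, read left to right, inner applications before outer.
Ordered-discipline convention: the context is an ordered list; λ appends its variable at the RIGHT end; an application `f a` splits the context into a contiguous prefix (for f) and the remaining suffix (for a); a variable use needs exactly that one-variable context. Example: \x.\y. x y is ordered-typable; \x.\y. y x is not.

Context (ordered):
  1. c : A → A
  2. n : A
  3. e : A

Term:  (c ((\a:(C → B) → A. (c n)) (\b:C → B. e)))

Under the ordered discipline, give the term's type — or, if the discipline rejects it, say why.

not well-typed under ordered — c ×2 used more than once (contraction); needs weakening: a, b unused
use counts: c: 2; n: 1; e: 1; a [bound]: 0; b [bound]: 0
left-to-right use order: c, c, n, e
typing: well-typed at A
per-discipline verdicts: ordered ✗, linear ✗, affine ✗, relevant ✗, unrestricted ✓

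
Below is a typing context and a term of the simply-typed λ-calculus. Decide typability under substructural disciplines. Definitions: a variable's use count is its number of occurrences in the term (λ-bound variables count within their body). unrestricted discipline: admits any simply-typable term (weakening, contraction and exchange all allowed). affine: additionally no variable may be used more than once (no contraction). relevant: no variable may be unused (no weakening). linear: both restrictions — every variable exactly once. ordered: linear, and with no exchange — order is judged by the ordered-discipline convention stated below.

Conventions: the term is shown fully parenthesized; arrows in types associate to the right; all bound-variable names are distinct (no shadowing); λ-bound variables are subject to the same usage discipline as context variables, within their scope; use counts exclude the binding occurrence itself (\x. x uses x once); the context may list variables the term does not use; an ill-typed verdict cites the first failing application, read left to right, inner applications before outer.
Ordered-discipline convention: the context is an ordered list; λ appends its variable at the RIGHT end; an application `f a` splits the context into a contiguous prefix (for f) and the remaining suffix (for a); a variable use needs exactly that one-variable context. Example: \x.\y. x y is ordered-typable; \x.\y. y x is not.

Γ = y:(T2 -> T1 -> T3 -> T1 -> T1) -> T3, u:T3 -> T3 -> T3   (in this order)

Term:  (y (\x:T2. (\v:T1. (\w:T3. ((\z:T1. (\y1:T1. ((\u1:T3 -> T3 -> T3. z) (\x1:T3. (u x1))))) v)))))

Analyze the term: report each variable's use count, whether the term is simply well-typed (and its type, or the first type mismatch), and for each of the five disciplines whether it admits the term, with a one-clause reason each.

use counts: y=1, u=1, x (λ-bound)=0, v (λ-bound)=1, w (λ-bound)=0, z (λ-bound)=1, y1 (λ-bound)=0, u1 (λ-bound)=0, x1 (λ-bound)=1
order of uses: y, z, u, x1, v
typing: well-typed — term : T3
ordered ✗ (needs weakening: x, w, y1, u1 unused)
linear ✗ (needs weakening: x, w, y1, u1 unused)
affine ✓ (none of y, u, x, v, w, z, y1, u1, x1 used more than once)
relevant ✗ (needs weakening: x, w, y1, u1 unused)
unrestricted ✓ (type-checks (T3) and nothing is barred)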